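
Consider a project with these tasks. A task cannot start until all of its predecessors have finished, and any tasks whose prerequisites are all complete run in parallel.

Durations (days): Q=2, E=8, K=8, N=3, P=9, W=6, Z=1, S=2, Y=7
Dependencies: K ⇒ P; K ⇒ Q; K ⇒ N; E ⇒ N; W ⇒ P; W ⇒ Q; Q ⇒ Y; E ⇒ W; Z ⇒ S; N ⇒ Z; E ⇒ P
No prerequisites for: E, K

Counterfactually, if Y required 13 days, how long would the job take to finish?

Baseline: E→W→Q→Y = 8+6+2+7 = 23 → 23 days.
Since Y is critical, the +6 change carries straight to that chain (now 29 days).
No other chain overtakes it, so the finish is 29 days.

29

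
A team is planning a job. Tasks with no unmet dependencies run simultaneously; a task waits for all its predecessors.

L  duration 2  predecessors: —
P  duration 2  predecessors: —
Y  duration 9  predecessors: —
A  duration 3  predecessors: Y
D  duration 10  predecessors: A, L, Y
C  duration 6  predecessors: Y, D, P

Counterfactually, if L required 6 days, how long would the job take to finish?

28

Critical path before the change: Y→A→D→C = 9+3+10+6 = 28 giving 28 days.
L has 10 days of float (longest path through it is 18).
That remains the longest chain; total 28 days.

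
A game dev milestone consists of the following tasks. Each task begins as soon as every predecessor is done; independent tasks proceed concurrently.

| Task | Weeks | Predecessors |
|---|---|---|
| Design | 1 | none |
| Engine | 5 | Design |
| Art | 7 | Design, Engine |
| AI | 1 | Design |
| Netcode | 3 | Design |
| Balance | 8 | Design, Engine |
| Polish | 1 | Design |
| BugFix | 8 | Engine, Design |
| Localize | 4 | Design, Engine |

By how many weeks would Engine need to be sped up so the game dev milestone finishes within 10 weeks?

Current finish: 14 weeks; target: 10.
Engine is on every critical path, so each week cut from Engine cuts the finish by one (this holds down to a finish of 10).
Need 14 − 10 = 4 weeks off Engine → Engine becomes 1 week, finish becomes 10.

4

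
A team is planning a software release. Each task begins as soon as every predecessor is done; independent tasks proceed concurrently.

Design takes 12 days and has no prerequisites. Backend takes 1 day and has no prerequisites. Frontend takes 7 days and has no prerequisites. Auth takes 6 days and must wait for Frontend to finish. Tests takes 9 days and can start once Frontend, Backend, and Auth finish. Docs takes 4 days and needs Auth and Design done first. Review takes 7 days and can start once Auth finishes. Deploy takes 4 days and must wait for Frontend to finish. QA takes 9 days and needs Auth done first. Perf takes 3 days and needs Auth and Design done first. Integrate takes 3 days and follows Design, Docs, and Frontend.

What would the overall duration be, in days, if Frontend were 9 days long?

Baseline: Frontend→Auth→Tests = 7+6+9 = 22 → 22 days.
Frontend lies on that path, so at 9 days the path becomes 24 days.
The critical path is still Frontend→Auth→Tests; finish is now 24 days.

24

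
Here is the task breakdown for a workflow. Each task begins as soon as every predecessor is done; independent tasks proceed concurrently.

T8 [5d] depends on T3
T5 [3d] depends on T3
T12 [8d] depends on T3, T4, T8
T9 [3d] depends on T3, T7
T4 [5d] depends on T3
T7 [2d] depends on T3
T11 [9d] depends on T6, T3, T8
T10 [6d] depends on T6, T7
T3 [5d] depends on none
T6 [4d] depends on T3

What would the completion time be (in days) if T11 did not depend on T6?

Original critical path: T3→T8→T11 = 5+5+9 = 19 ⇒ 19 days.
Dropping T6→T11 doesn't change T11's earliest start (10); another predecessor still binds.
After: T3→T8→T11 = 5+5+9 = 19 → 19 days.

19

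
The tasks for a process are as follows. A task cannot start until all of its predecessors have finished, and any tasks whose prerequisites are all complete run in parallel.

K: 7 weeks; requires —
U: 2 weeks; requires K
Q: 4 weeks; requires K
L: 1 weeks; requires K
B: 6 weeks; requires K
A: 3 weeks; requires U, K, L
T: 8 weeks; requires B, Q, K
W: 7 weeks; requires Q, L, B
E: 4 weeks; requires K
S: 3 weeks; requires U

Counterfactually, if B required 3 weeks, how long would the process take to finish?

Baseline: K→B→T = 7+6+8 = 21 → 21 weeks.
B lies on that path, so at 3 weeks the path becomes 18 weeks.
Now K→Q→T = 7+4+8 = 19 is longest, so the finish becomes 19 weeks.

19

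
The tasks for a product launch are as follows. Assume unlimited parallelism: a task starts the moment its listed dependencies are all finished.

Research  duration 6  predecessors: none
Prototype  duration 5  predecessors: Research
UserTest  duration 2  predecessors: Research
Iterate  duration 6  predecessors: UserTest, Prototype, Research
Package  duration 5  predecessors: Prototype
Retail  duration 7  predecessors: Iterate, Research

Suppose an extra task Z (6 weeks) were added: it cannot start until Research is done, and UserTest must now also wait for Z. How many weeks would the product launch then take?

27

Originally the product launch takes 24 weeks.
With Z inserted, UserTest now waits for max(Research, Z).
New critical path: Research→Z→UserTest→Iterate→Retail = 6+6+2+6+7 = 27 ⇒ 27 weeks.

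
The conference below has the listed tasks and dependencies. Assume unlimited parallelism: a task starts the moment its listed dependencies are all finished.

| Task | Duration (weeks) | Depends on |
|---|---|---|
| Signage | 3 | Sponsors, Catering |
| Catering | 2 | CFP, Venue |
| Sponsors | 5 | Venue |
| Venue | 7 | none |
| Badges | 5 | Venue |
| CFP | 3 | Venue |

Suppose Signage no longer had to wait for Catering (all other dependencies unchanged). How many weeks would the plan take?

15

With the dependency in place, Venue→CFP→Catering→Signage = 7+3+2+3 = 15 sets the finish at 15 weeks.
Dropping Catering→Signage doesn't change Signage's earliest start (12); another predecessor still binds.
The longest chain is now Venue→Sponsors→Signage = 7+5+3 = 15, so the plan takes 15 weeks.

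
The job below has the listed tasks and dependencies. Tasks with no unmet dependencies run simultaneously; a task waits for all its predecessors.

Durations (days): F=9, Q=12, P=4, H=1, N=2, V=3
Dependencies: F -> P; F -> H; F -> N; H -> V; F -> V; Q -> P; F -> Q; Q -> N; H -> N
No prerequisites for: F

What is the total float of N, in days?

2

F→Q→P = 9+12+4 = 25 sets the makespan at 25 days.
The longest chain containing N totals 23 days.
Float = 25 − 23 = 2.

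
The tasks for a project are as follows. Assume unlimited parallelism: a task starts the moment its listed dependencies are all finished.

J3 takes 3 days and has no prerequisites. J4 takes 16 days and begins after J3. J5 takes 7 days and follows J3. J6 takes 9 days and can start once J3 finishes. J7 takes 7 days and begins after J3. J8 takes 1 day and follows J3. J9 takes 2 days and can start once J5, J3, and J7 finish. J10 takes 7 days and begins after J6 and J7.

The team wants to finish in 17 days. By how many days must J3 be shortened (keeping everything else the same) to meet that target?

2

Current finish: 19 days; target: 17.
J3 is on every critical path, so each day cut from J3 cuts the finish by one (this holds down to a finish of 17).
Need 19 − 17 = 2 days off J3 → J3 becomes 1 day, finish becomes 17.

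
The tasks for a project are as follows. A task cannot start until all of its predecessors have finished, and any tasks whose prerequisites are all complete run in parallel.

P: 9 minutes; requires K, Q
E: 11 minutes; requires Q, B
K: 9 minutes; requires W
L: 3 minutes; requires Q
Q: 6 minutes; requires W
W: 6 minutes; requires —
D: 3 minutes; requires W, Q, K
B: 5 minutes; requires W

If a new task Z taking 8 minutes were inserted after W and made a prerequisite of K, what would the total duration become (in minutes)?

Originally the project takes 24 minutes.
With Z inserted, K now waits for max(W, Z).
New critical path: W→Z→K→P = 6+8+9+9 = 32 ⇒ 32 minutes.

32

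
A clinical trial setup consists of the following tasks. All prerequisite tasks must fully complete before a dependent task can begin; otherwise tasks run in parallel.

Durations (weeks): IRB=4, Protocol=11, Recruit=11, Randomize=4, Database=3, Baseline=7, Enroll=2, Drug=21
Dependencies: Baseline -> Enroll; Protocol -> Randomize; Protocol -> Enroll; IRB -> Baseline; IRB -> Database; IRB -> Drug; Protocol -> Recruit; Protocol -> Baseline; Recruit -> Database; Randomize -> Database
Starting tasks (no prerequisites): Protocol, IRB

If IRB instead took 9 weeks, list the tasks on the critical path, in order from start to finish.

IRB, Drug

Baseline: IRB→Drug = 4+21 = 25 → 25 weeks.
IRB lies on that path, so at 9 weeks the path becomes 30 weeks.
No other chain overtakes it, so the finish is 30 weeks.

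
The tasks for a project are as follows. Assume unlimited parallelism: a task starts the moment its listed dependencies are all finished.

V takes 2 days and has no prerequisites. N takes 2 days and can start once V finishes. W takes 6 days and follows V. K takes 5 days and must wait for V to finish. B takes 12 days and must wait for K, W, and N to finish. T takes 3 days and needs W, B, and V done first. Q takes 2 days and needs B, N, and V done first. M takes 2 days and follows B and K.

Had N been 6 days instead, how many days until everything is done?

The binding path is V→W→B→T = 2+6+12+3 = 23; finish at 23 days.
N has 4 days of float (longest path through it is 19).
The binding chain switches to V→N→B→T = 2+6+12+3 = 23; finish 23 days.

23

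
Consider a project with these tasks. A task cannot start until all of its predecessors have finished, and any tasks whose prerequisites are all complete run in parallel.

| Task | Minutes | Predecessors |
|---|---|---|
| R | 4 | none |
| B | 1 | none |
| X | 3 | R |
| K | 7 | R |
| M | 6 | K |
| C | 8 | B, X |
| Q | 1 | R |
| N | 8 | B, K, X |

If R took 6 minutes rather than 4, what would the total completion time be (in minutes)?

21

The binding path is R→K→N = 4+7+8 = 19; finish at 19 minutes.
R is on the critical path; changing it to 6 makes that path 21 minutes.
No other chain overtakes it, so the finish is 21 minutes.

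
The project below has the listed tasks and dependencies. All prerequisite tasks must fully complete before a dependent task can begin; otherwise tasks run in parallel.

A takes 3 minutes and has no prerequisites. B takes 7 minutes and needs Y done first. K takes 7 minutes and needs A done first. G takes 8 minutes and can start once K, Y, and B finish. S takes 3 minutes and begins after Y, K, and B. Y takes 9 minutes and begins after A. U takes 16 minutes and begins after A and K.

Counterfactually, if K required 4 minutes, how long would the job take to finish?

27

As given, the longest chain is A→Y→B→G = 3+9+7+8 = 27, so the finish is 27 minutes.
K has 1 minute of float (longest path through it is 26).
The critical path is still A→Y→B→G; finish is now 27 minutes.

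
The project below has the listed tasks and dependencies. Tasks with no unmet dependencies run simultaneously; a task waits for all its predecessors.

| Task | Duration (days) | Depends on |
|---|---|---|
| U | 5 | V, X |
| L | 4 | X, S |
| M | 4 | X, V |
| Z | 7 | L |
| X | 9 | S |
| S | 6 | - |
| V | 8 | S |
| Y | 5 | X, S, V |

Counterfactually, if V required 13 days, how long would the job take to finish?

The binding path is S→X→L→Z = 6+9+4+7 = 26; finish at 26 days.
The longest path through V is only 19 days, so V has float 7.
No other chain overtakes it, so the finish is 26 days.

26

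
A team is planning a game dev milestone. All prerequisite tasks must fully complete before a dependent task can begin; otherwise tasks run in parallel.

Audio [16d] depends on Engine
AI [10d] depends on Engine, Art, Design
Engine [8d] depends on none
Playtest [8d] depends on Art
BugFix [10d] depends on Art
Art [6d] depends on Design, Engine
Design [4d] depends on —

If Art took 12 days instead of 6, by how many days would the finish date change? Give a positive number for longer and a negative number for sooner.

Baseline: Engine→Art→AI = 8+6+10 = 24 → 24 days.
Art lies on that path, so at 12 days the path becomes 30 days.
The critical path is still Engine→Art→AI; finish is now 30 days.
Change in finish: 30 − 24 = +6 days.

6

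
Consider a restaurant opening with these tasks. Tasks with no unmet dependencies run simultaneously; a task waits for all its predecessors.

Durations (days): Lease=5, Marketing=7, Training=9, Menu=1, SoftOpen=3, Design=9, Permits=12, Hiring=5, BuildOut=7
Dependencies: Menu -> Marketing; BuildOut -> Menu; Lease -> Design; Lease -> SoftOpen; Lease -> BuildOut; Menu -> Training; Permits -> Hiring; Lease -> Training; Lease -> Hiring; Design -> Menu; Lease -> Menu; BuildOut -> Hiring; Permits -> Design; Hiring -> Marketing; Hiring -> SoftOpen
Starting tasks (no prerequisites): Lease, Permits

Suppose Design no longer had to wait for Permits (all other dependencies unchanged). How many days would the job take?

24

Original critical path: Permits→Design→Menu→Training = 12+9+1+9 = 31 ⇒ 31 days.
Without Permits→Design, Design's earliest start moves from 12 to 5.
The longest chain is now Lease→Design→Menu→Training = 5+9+1+9 = 24, so the job takes 24 days.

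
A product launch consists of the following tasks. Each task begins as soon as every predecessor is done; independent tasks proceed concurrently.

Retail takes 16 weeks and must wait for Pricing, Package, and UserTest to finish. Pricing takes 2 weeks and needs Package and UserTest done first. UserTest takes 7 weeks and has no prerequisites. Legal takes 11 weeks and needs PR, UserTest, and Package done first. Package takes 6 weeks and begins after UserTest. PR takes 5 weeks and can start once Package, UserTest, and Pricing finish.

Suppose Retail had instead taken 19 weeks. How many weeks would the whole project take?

34

Actual critical path: UserTest→Package→Pricing→Retail = 7+6+2+16 = 31 ⇒ 31 weeks.
Retail lies on that path, so at 19 weeks the path becomes 34 weeks.
The critical path is still UserTest→Package→Pricing→Retail; finish is now 34 weeks.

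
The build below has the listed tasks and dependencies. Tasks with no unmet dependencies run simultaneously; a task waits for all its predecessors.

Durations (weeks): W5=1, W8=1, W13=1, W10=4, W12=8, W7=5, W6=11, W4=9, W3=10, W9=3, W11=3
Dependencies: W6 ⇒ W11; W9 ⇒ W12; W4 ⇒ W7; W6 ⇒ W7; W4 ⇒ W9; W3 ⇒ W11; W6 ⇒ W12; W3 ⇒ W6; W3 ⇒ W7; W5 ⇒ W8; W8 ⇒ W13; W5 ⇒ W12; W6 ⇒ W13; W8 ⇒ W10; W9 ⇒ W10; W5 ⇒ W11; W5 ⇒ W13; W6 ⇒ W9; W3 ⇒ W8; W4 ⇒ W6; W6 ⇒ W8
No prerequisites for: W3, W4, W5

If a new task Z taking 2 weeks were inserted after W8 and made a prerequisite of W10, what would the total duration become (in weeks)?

Originally the plan takes 32 weeks.
With Z inserted, W10 now waits for max(W8, W9, Z).
New critical path: W3→W6→W9→W12 = 10+11+3+8 = 32 ⇒ 32 weeks.

32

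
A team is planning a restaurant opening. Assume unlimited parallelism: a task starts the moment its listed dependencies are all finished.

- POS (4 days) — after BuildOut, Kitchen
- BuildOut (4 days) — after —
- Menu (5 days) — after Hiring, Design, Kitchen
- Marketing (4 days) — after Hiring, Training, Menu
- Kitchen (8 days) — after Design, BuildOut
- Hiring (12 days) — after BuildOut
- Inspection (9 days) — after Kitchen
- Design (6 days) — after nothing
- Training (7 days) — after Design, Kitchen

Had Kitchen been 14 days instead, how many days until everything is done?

31

As given, the longest chain is Design→Kitchen→Training→Marketing = 6+8+7+4 = 25, so the finish is 25 days.
Kitchen is on the critical path; changing it to 14 makes that path 31 days.
No other chain overtakes it, so the finish is 31 days.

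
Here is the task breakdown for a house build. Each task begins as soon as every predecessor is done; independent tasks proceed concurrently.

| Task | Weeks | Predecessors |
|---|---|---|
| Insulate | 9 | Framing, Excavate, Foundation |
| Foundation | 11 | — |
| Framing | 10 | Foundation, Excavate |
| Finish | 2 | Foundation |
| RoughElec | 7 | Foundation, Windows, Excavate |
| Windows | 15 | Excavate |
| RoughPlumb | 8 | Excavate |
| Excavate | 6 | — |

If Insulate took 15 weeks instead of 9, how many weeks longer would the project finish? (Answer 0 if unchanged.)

6

The binding path is Foundation→Framing→Insulate = 11+10+9 = 30; finish at 30 weeks.
Since Insulate is critical, the +6 change carries straight to that chain (now 36 weeks).
The critical path is still Foundation→Framing→Insulate; finish is now 36 weeks.
Change in finish: 36 − 30 = +6 weeks.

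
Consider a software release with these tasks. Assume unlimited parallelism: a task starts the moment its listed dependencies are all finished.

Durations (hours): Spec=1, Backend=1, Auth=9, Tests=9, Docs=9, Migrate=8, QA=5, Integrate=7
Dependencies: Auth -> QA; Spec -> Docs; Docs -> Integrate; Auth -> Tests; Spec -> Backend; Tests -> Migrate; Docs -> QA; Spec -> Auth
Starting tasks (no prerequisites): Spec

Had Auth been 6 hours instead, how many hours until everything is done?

Baseline: Spec→Auth→Tests→Migrate = 1+9+9+8 = 27 → 27 hours.
Auth lies on that path, so at 6 hours the path becomes 24 hours.
No other chain overtakes it, so the finish is 24 hours.

24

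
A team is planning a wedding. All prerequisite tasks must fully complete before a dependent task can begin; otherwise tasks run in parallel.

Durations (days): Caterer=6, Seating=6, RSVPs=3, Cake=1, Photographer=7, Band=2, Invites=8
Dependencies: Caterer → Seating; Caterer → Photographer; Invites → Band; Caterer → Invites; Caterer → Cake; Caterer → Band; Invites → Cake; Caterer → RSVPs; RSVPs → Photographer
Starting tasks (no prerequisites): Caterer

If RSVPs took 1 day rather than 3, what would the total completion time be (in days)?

Critical path before the change: Caterer→RSVPs→Photographer = 6+3+7 = 16 giving 16 days.
RSVPs is on the critical path; changing it to 1 makes that path 14 days.
The binding chain switches to Caterer→Invites→Band = 6+8+2 = 16; finish 16 days.

16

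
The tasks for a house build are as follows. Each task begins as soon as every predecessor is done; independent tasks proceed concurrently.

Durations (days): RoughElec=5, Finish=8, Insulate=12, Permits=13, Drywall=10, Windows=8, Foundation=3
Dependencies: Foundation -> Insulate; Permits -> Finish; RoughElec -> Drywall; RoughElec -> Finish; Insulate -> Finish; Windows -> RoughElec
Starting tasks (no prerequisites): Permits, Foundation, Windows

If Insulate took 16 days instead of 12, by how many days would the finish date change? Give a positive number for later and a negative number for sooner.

Baseline: Foundation→Insulate→Finish = 3+12+8 = 23 → 23 days.
Since Insulate is critical, the +4 change carries straight to that chain (now 27 days).
The critical path is still Foundation→Insulate→Finish; finish is now 27 days.
Change in finish: 27 − 23 = +4 days.

4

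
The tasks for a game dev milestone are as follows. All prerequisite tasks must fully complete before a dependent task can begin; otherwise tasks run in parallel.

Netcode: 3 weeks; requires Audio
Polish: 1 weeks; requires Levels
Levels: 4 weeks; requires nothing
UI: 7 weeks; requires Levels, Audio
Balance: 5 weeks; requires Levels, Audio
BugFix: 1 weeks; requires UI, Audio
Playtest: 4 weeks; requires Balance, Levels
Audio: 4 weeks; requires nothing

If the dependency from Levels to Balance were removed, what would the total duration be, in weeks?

Before: longest chain Levels→Balance→Playtest = 4+5+4 = 13, finish 13.
Dropping Levels→Balance doesn't change Balance's earliest start (4); another predecessor still binds.
New critical path: Audio→Balance→Playtest = 4+5+4 = 13 ⇒ 13 weeks.

13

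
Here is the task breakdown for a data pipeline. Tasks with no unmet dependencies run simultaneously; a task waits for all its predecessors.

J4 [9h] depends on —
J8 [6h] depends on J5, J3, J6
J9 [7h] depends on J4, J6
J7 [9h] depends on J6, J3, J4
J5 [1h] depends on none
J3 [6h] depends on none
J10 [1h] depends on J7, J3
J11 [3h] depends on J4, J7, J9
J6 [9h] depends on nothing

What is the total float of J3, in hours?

3

The longest chain is J4→J7→J11 = 9+9+3 = 21; overall finish 21 hours.
Longest path through J3: 18 hours (earliest finish 6, latest finish 9).
Slack of J3 = 3 − 0 = 3 hours.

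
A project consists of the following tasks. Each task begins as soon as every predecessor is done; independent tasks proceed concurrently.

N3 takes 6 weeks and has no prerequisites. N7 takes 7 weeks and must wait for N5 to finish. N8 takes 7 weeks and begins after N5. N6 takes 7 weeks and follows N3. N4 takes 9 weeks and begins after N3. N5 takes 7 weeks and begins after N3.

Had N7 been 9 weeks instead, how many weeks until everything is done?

22

The binding path is N3→N5→N7 = 6+7+7 = 20; finish at 20 weeks.
N7 is on the critical path; changing it to 9 makes that path 22 weeks.
That remains the longest chain; total 22 weeks.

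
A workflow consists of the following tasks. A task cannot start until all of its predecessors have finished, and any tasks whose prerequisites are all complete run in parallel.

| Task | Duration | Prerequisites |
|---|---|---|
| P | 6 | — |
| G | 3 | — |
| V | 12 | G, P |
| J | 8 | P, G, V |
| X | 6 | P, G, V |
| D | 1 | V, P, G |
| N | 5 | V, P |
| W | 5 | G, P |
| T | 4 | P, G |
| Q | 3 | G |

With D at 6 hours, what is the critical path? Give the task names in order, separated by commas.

P, V, J

Baseline: P→V→J = 6+12+8 = 26 → 26 hours.
The longest path through D is only 19 hours, so D has float 7.
The critical path is still P→V→J; finish is now 26 hours.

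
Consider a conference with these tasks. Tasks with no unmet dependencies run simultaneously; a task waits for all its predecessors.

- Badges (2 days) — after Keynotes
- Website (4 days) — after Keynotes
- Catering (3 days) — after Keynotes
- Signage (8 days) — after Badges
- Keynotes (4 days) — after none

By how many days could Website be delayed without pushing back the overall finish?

Critical path: Keynotes→Badges→Signage = 4+2+8 = 14, so the finish is 14 days.
The longest chain containing Website totals 8 days.
Float = 14 − 8 = 6.

6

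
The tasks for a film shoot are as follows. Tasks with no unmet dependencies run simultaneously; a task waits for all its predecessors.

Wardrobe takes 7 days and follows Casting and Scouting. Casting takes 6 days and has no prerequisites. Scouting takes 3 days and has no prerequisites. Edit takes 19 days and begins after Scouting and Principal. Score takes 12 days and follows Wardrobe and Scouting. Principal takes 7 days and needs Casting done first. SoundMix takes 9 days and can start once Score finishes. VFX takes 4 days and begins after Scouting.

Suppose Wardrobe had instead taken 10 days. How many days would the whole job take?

37

Baseline: Casting→Wardrobe→Score→SoundMix = 6+7+12+9 = 34 → 34 days.
Wardrobe is on the critical path; changing it to 10 makes that path 37 days.
The critical path is still Casting→Wardrobe→Score→SoundMix; finish is now 37 days.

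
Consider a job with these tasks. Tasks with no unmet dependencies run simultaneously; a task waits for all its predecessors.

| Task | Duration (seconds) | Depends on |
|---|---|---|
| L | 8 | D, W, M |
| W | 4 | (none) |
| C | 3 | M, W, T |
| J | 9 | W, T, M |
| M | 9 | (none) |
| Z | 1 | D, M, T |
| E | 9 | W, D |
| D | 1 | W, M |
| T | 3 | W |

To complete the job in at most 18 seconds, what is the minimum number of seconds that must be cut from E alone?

Current finish: 19 seconds; target: 18.
E is on every critical path, so each second cut from E cuts the finish by one (this holds down to a finish of 18).
Need 19 − 18 = 1 second off E → E becomes 8 seconds, finish becomes 18.

1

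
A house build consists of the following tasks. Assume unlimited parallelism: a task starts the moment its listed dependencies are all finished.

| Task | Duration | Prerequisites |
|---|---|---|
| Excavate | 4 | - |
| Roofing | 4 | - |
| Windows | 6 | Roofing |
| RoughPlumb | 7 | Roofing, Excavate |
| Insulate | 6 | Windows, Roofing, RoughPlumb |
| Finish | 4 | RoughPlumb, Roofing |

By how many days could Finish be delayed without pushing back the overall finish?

2

The longest chain is Excavate→RoughPlumb→Insulate = 4+7+6 = 17; overall finish 17 days.
Longest path through Finish: 15 days (earliest finish 15, latest finish 17).
Slack of Finish = 13 − 11 = 2 days.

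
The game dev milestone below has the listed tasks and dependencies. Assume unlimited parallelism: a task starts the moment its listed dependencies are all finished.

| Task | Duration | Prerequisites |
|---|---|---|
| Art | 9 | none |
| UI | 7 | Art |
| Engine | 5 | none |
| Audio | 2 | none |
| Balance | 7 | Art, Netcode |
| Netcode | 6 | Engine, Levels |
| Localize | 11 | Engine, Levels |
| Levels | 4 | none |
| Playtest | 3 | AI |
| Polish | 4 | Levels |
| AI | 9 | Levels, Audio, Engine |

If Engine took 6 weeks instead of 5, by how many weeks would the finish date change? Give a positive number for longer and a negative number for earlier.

Actual critical path: Engine→Netcode→Balance = 5+6+7 = 18 ⇒ 18 weeks.
Since Engine is critical, the +1 change carries straight to that chain (now 19 weeks).
No other chain overtakes it, so the finish is 19 weeks.
Change in finish: 19 − 18 = +1 weeks.

1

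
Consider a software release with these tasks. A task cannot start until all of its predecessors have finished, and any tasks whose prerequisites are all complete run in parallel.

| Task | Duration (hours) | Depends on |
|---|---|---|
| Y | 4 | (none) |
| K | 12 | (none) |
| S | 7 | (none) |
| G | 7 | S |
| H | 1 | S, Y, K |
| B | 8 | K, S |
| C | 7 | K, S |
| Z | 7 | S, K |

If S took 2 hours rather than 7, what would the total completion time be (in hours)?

20

Baseline: K→B = 12+8 = 20 → 20 hours.
S has 5 hours of float (longest path through it is 15).
The critical path is still K→B; finish is now 20 hours.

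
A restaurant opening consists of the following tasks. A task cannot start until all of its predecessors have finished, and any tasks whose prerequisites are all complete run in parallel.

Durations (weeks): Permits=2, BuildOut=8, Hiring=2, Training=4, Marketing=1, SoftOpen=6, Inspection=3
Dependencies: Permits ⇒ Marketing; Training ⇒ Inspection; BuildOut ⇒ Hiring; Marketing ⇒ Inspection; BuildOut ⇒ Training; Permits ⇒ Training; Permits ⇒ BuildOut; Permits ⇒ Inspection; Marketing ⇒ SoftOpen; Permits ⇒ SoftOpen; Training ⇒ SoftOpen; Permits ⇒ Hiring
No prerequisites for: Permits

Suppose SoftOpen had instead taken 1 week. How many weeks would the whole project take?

17

Baseline: Permits→BuildOut→Training→SoftOpen = 2+8+4+6 = 20 → 20 weeks.
SoftOpen lies on that path, so at 1 week the path becomes 15 weeks.
New critical path: Permits→BuildOut→Training→Inspection = 2+8+4+3 = 17 ⇒ 17 weeks.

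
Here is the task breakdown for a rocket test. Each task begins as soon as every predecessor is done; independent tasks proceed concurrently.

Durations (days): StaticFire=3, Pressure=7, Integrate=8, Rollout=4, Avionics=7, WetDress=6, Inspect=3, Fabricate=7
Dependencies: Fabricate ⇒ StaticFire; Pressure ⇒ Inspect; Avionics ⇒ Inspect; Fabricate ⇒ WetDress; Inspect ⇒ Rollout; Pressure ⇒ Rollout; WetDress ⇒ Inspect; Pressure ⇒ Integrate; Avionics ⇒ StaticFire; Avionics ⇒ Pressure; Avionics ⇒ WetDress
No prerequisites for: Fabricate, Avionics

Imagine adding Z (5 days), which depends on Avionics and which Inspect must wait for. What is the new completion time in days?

22

Originally the plan takes 22 days.
With Z inserted, Inspect now waits for max(Pressure, Avionics, WetDress, Z).
New critical path: Avionics→Pressure→Integrate = 7+7+8 = 22 ⇒ 22 days.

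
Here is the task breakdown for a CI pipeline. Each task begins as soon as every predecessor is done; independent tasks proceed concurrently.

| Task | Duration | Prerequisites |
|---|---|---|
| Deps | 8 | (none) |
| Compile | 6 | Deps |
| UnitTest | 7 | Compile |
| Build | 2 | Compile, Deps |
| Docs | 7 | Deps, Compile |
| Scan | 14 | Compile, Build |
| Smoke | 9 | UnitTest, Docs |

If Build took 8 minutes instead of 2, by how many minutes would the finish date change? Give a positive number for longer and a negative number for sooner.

6

Actual critical path: Deps→Compile→Build→Scan = 8+6+2+14 = 30 ⇒ 30 minutes.
Since Build is critical, the +6 change carries straight to that chain (now 36 minutes).
That remains the longest chain; total 36 minutes.
Change in finish: 36 − 30 = +6 minutes.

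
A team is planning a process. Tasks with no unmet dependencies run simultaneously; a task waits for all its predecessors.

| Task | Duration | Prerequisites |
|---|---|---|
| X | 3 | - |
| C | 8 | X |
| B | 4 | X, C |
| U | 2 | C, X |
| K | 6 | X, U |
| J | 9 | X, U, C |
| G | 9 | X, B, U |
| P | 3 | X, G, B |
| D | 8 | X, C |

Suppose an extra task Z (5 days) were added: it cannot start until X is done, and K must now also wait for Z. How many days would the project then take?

27

Originally the project takes 27 days.
With Z inserted, K now waits for max(X, U, Z).
New critical path: X→C→B→G→P = 3+8+4+9+3 = 27 ⇒ 27 days.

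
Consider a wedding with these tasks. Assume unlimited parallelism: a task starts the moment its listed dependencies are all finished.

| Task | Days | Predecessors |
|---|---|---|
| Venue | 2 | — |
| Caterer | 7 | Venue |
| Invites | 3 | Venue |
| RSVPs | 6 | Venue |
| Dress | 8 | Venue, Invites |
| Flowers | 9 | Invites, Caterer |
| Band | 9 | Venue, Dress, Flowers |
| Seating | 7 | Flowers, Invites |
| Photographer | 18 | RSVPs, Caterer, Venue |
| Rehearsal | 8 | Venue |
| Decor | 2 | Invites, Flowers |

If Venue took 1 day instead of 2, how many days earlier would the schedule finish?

1

The binding path is Venue→Caterer→Flowers→Band = 2+7+9+9 = 27; finish at 27 days.
Venue is on the critical path; changing it to 1 makes that path 26 days.
No other chain overtakes it, so the finish is 26 days.
Change in finish: 26 − 27 = -1 days.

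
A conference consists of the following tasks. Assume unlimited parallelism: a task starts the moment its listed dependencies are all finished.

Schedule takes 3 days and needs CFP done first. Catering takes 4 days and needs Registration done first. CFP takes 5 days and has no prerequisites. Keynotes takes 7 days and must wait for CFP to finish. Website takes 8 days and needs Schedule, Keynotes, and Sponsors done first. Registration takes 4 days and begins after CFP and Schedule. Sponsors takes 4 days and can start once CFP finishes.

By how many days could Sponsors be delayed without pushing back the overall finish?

CFP→Keynotes→Website = 5+7+8 = 20 sets the makespan at 20 days.
Sponsors finishes as early as 9 and must finish by 12.
So Sponsors can slip 12 − 9 = 3 days.

3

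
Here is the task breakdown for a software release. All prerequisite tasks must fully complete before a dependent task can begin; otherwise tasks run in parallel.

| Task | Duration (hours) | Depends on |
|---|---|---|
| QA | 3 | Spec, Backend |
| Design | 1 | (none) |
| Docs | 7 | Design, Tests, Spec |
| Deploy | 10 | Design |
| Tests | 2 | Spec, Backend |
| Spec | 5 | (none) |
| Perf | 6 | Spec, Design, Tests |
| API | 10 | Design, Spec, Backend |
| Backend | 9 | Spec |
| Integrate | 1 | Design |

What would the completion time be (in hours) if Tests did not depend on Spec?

With the dependency in place, Spec→Backend→API = 5+9+10 = 24 sets the finish at 24 hours.
Dropping Spec→Tests doesn't change Tests's earliest start (14); another predecessor still binds.
After: Spec→Backend→API = 5+9+10 = 24 → 24 hours.

24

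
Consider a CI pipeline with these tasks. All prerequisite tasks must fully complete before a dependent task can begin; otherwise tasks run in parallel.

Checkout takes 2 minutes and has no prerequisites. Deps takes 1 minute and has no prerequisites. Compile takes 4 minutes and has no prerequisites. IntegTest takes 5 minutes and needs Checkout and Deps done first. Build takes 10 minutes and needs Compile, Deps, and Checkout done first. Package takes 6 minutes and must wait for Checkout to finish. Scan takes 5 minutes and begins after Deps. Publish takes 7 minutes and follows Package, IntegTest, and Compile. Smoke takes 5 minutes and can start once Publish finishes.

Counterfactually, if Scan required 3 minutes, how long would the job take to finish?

20

Baseline: Checkout→Package→Publish→Smoke = 2+6+7+5 = 20 → 20 minutes.
The longest path through Scan is only 6 minutes, so Scan has float 14.
That remains the longest chain; total 20 minutes.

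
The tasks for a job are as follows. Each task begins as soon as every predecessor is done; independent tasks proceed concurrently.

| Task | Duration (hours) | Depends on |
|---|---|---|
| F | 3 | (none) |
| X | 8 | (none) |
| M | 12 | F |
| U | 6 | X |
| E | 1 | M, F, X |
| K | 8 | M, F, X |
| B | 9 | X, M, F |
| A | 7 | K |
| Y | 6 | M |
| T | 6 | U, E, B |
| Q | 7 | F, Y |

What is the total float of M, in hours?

0

F→M→K→A = 3+12+8+7 = 30 sets the makespan at 30 hours.
M finishes as early as 15 and must finish by 15.
So M can slip 15 − 15 = 0 hours.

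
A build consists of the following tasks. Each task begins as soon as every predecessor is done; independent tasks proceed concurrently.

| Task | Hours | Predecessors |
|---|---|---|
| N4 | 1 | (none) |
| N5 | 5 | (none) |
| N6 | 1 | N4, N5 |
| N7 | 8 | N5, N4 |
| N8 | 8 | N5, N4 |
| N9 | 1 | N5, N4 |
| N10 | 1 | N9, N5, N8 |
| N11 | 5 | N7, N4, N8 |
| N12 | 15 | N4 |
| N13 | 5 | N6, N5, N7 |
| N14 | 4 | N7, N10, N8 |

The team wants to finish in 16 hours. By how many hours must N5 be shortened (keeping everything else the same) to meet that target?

Current finish: 18 hours; target: 16.
N5 is on every critical path, so each hour cut from N5 cuts the finish by one (this holds down to a finish of 16).
Need 18 − 16 = 2 hours off N5 → N5 becomes 3 hours, finish becomes 16.

2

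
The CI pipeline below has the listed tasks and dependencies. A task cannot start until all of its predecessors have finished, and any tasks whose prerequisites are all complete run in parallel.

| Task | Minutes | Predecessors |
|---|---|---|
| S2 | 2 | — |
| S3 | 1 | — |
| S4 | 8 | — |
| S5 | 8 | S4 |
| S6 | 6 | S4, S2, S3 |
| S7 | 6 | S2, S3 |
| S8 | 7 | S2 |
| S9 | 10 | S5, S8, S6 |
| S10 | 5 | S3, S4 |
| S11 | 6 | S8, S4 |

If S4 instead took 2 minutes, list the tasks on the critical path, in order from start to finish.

As given, the longest chain is S4→S5→S9 = 8+8+10 = 26, so the finish is 26 minutes.
Since S4 is critical, the -6 change carries straight to that chain (now 20 minutes).
No other chain overtakes it, so the finish is 20 minutes.

S4, S5, S9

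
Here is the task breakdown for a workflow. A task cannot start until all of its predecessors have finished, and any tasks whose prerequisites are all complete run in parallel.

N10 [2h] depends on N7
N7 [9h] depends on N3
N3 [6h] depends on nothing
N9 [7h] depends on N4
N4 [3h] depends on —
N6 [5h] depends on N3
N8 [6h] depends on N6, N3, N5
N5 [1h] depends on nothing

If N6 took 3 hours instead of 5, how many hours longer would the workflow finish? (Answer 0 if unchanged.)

Critical path before the change: N3→N6→N8 = 6+5+6 = 17 giving 17 hours.
N6 lies on that path, so at 3 hours the path becomes 15 hours.
The binding chain switches to N3→N7→N10 = 6+9+2 = 17; finish 17 hours.
Change in finish: 17 − 17 = +0 hours.

0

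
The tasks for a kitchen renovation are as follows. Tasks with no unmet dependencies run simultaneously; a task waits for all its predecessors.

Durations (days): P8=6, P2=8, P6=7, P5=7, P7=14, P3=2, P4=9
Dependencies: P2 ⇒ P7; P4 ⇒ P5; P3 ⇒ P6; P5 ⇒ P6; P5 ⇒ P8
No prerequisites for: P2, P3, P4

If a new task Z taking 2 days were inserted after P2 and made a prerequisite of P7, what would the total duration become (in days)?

Originally the kitchen renovation takes 23 days.
With Z inserted, P7 now waits for max(P2, Z).
New critical path: P2→Z→P7 = 8+2+14 = 24 ⇒ 24 days.

24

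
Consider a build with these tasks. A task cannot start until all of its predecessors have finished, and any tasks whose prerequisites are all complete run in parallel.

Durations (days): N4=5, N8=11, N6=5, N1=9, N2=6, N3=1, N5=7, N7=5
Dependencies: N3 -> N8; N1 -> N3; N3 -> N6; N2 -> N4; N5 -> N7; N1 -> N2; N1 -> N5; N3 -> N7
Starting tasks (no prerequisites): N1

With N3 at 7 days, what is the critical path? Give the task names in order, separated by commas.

Actual critical path: N1→N3→N8 = 9+1+11 = 21 ⇒ 21 days.
Since N3 is critical, the +6 change carries straight to that chain (now 27 days).
The critical path is still N1→N3→N8; finish is now 27 days.

N1, N3, N8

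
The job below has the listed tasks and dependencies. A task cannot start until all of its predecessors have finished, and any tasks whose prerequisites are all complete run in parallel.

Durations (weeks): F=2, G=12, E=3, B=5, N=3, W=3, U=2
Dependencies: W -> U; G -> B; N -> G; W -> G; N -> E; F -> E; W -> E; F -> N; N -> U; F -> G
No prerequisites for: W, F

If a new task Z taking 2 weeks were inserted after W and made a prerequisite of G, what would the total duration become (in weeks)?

Originally the project takes 22 weeks.
With Z inserted, G now waits for max(W, N, F, Z).
New critical path: W→Z→G→B = 3+2+12+5 = 22 ⇒ 22 weeks.

22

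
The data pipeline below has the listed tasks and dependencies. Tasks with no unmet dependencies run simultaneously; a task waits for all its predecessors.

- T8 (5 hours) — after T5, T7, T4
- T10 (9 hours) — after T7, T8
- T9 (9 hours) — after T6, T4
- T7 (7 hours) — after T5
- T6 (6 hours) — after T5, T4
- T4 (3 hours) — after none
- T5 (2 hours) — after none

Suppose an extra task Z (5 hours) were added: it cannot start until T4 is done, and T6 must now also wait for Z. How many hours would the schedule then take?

Originally the schedule takes 23 hours.
With Z inserted, T6 now waits for max(T5, T4, Z).
New critical path: T4→Z→T6→T9 = 3+5+6+9 = 23 ⇒ 23 hours.

23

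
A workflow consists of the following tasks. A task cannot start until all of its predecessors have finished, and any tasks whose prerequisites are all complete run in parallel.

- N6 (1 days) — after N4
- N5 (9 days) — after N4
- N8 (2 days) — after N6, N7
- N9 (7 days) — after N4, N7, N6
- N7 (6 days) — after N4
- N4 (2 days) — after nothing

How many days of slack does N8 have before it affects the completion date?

N4→N7→N9 = 2+6+7 = 15 sets the makespan at 15 days.
N8 finishes as early as 10 and must finish by 15.
Slack of N8 = 13 − 8 = 5 days.

5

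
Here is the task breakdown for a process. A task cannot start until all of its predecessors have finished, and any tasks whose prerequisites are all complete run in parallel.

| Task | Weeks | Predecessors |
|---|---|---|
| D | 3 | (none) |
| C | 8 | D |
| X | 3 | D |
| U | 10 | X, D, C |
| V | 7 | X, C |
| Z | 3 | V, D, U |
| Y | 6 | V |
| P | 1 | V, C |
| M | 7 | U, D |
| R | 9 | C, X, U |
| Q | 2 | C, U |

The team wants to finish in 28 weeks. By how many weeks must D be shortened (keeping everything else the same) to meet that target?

Current finish: 30 weeks; target: 28.
D is on every critical path, so each week cut from D cuts the finish by one (this holds down to a finish of 28).
Need 30 − 28 = 2 weeks off D → D becomes 1 week, finish becomes 28.

2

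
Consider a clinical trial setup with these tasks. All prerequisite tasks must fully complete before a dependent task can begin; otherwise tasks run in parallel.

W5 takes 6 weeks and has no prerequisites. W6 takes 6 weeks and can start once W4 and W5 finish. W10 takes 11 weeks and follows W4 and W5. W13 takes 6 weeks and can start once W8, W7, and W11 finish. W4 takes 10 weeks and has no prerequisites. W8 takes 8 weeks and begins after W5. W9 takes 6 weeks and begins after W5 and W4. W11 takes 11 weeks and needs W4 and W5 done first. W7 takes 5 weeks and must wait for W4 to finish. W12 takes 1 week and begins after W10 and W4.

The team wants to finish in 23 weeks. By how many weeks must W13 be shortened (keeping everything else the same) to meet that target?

Current finish: 27 weeks; target: 23.
W13 is on every critical path, so each week cut from W13 cuts the finish by one (this holds down to a finish of 22).
Need 27 − 23 = 4 weeks off W13 → W13 becomes 2 weeks, finish becomes 23.

4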